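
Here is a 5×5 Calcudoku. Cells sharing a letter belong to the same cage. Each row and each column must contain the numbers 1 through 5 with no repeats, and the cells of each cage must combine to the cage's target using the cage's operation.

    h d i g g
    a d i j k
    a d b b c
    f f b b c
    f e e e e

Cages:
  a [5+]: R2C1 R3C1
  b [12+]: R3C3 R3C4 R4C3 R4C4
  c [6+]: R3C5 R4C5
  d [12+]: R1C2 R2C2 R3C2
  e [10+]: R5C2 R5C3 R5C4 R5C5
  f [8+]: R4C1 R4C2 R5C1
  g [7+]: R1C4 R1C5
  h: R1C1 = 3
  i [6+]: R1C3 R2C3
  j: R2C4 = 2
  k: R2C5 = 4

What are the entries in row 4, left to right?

Cage h is a single given cell, which forces R1C1 = 3.
J is a freebie, so R2C4 = 2.
Cage k is given, leaving R2C5 = 4.
Cage g's pair has sum 7; hence R1C4 = 5.
The two cells of cage g must have sum 7, leaving R1C5 = 2.
Row 2 already has 4, which forces R2C1 = 1.
Row 2 already has 1; hence R2C3 = 5.
Cage a needs two cells with sum 5; hence R3C1 = 4.
Row 1 already has 5, which forces R1C2 = 4.
Row 1 already has 5, leaving R1C3 = 1.
Row 2 now contains 5, leaving R2C2 = 3.
Cage d needs sum 12; hence R3C2 = 5.
Cage b has sum 12, so R3C3 = 2.
The 4 cells of cage b must have sum 12, leaving R3C4 = 3.
Row 3 now contains 5, leaving R3C5 = 1.
The 3 cells of cage f must have sum 8, which forces R4C2 = 1.
Cage b needs sum 12, which forces R4C3 = 3.
Cage b needs sum 12; hence R4C4 = 4.
1 is placed in column 5, leaving R4C5 = 5.
Column 2 already has 1; hence R5C2 = 2.
3 is placed in column 3; hence R5C3 = 4.
Column 4 now contains 4, which forces R5C4 = 1.
1 is placed in column 5, so R5C5 = 3.
5 is placed in row 4, leaving R4C1 = 2.
Row 5 now contains 2, which forces R5C1 = 5.
Completed grid: 3 4 1 5 2 / 1 3 5 2 4 / 4 5 2 3 1 / 2 1 3 4 5 / 5 2 4 1 3.

2 1 3 4 5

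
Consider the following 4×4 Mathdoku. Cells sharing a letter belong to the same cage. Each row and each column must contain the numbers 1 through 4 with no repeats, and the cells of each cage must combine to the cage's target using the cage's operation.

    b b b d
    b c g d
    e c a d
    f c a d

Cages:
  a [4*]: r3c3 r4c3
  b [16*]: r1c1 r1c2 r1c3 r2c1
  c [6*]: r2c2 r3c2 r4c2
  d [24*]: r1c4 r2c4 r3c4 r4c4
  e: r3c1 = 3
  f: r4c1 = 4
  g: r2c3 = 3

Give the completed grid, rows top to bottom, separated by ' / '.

Cage b has product 16, which forces r2c1 = 2.
G is a freebie, so r2c3 = 3.
Cage e is a single given cell; hence r3c1 = 3.
Cage f is given, which forces r4c1 = 4.
Row 4 already has 4, which forces r4c3 = 1.
4 is placed in column 1, leaving r1c1 = 1.
Row 2 now contains 3; hence r2c2 = 1.
Row 2 now contains 1; hence r2c4 = 4.
Cage c has product 6; hence r3c2 = 2.
Column 3 now contains 1, which forces r3c3 = 4.
2 is placed in row 3, so r3c4 = 1.
Cage c needs product 6, so r4c2 = 3.
Row 4 already has 3, leaving r4c4 = 2.
Column 2 already has 2, so r1c2 = 4.
Column 3 already has 4, leaving r1c3 = 2.
Column 4 already has 2, which forces r1c4 = 3.

1 4 2 3 / 2 1 3 4 / 3 2 4 1 / 4 3 1 2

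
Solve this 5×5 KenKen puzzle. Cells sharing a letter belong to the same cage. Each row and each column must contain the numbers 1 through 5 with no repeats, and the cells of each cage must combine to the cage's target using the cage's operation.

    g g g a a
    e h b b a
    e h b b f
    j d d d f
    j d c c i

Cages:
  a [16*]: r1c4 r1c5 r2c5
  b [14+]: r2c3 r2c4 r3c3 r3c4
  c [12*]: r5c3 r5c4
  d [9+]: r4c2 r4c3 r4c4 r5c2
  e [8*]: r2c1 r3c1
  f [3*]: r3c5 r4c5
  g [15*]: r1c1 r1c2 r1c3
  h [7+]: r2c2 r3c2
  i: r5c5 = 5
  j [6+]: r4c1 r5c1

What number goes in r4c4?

I is a freebie, so r5c5 = 5.
The only place for 2 in row 1 is r1c4.
Cage a has product 16, so r1c5 = 4.
Cage a needs product 16, so r2c5 = 2.
Row 2 now contains 2; hence r2c1 = 4.
The two cells of cage e must have product 8, so r3c1 = 2.
Column 1 now contains 2, which forces r4c1 = 5.
Column 1 now contains 2, so r5c1 = 1.
Column 1 now contains 1, leaving r1c1 = 3.
The two cells of cage h must have sum 7, which forces r2c2 = 3.
Cage h needs two cells with sum 7; hence r3c2 = 4.
Column 2 now contains 3; hence r5c2 = 2.
2 is placed in column 2, so r4c2 = 1.
Cage d has sum 9, so r4c3 = 2.
The 4 cells of cage d must have sum 9, which forces r4c4 = 4.
Row 4 already has 1, so r4c5 = 3.
Column 4 already has 4, so r5c4 = 3.
Column 2 now contains 1; hence r1c2 = 5.
Cage g needs product 15, so r1c3 = 1.
The 4 cells of cage b must have sum 14; hence r2c3 = 5.
Cage b has sum 14, which forces r2c4 = 1.
The 4 cells of cage b must have sum 14, leaving r3c3 = 3.
Column 4 already has 3, so r3c4 = 5.
Column 5 now contains 3, leaving r3c5 = 1.
Row 5 already has 3; hence r5c3 = 4.
Filled in: 3 5 1 2 4 / 4 3 5 1 2 / 2 4 3 5 1 / 5 1 2 4 3 / 1 2 4 3 5.

4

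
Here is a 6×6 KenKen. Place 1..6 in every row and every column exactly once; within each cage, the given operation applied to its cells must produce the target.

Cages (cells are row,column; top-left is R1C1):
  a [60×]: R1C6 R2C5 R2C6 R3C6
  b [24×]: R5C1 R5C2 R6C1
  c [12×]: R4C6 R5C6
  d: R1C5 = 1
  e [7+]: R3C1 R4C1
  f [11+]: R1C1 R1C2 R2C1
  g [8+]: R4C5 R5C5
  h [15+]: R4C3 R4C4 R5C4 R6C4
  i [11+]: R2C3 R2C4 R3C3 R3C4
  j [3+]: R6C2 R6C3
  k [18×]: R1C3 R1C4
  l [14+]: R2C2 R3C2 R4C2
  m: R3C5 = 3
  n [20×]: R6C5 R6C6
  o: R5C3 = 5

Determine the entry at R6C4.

6

D is a freebie; hence R1C5 = 1.
M is a freebie; hence R3C5 = 3.
O is a freebie, so R5C3 = 5.
The only place for 3 in row 5 is R5C6.
The 4 cells of cage a must have product 60, so R1C6 = 2.
The 4 cells of cage a must have product 60, leaving R2C5 = 5.
Cage c's pair has product 12; hence R4C6 = 4.
Column 5 now contains 5, so R6C5 = 4.
Column 6 now contains 4, which forces R6C6 = 5.
The 3 cells of cage f must have sum 11; hence R2C1 = 2.
Row 5 needs a 6, and only R5C5 is open for it.
6 is placed in column 5; hence R4C5 = 2.
In column 1, 5 can only go at R1C1, so R1C1 = 5.
Row 1 already has 5, which forces R1C2 = 4.
The 3 cells of cage b must have product 24; hence R5C1 = 4.
Column 1 needs a 3, and only R6C1 is open for it.
Cage b has product 24, which forces R5C2 = 2.
Row 5 already has 2, so R5C4 = 1.
Column 2 now contains 2, which forces R6C2 = 1.
1 is placed in row 6, leaving R6C3 = 2.
3 is placed in row 6, which forces R6C4 = 6.
Cage k's pair has product 18; hence R1C3 = 6.
Column 4 now contains 6, leaving R1C4 = 3.
Cage i has sum 11, so R2C3 = 1.
Column 4 now contains 1; hence R2C4 = 4.
1 is placed in row 2; hence R2C6 = 6.
Cage i has sum 11, so R3C3 = 4.
Cage i needs sum 11, leaving R3C4 = 2.
6 is placed in column 6, which forces R3C6 = 1.
Cage h has sum 15, so R4C3 = 3.
Column 4 now contains 1, so R4C4 = 5.
Row 2 now contains 6; hence R2C2 = 3.
Row 3 now contains 1, so R3C1 = 6.
Cage l needs sum 14; hence R3C2 = 5.
The two cells of cage e must have sum 7, leaving R4C1 = 1.
Row 4 already has 5, so R4C2 = 6.
Filled in: 5 4 6 3 1 2 / 2 3 1 4 5 6 / 6 5 4 2 3 1 / 1 6 3 5 2 4 / 4 2 5 1 6 3 / 3 1 2 6 4 5.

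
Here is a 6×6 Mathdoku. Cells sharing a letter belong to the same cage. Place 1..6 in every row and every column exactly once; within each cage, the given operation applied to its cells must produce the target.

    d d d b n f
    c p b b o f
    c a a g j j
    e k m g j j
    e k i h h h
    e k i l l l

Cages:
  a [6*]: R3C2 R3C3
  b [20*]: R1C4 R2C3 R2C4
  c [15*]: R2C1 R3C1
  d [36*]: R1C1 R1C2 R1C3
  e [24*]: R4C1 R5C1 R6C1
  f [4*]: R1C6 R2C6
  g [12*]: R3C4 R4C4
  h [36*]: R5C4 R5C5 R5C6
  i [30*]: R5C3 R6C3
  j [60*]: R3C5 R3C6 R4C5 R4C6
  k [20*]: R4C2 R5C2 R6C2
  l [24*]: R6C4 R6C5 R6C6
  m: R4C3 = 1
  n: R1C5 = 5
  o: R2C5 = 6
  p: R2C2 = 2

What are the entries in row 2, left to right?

3 2 4 5 6 1

Cage n is a single given cell, leaving R1C5 = 5.
P is a freebie, so R2C2 = 2.
Cage o is a single given cell, so R2C5 = 6.
M is a freebie; hence R4C3 = 1.
The only place for 3 in row 2 is R2C1.
Column 1 already has 3, leaving R3C1 = 5.
The 4 cells of cage j must have product 60, so R4C6 = 5.
5 is placed in row 4, which forces R4C2 = 4.
Row 4 now contains 4, so R4C1 = 6.
Column 1 now contains 6, so R1C1 = 2.
In row 5, 4 can only go at R5C1, so R5C1 = 4.
Column 1 now contains 4, leaving R6C1 = 1.
Row 6 already has 1; hence R6C2 = 5.
5 is placed in row 6, leaving R6C3 = 6.
Cage d has product 36, so R1C2 = 6.
Column 3 already has 6, so R1C3 = 3.
Cage a's pair has product 6, which forces R3C2 = 3.
Column 3 already has 6, which forces R3C3 = 2.
5 is placed in column 2, so R5C2 = 1.
Column 3 already has 6, so R5C3 = 5.
Cage b has product 20, which forces R1C4 = 1.
1 is placed in row 1, which forces R1C6 = 4.
5 is placed in column 3, leaving R2C3 = 4.
The 3 cells of cage b must have product 20, so R2C4 = 5.
4 is placed in column 6; hence R2C6 = 1.
Column 6 already has 1; hence R3C6 = 6.
Row 3 already has 6, which forces R3C4 = 4.
The 4 cells of cage j must have product 60, so R3C5 = 1.
The two cells of cage g must have product 12, leaving R4C4 = 3.
The 4 cells of cage j must have product 60; hence R4C5 = 2.
Cage h needs product 36, which forces R5C4 = 6.
Column 5 now contains 2, leaving R5C5 = 3.
Row 5 now contains 3; hence R5C6 = 2.
Column 4 already has 3, which forces R6C4 = 2.
Column 5 now contains 3; hence R6C5 = 4.
2 is placed in column 6; hence R6C6 = 3.
The full grid is 2 6 3 1 5 4 / 3 2 4 5 6 1 / 5 3 2 4 1 6 / 6 4 1 3 2 5 / 4 1 5 6 3 2 / 1 5 6 2 4 3.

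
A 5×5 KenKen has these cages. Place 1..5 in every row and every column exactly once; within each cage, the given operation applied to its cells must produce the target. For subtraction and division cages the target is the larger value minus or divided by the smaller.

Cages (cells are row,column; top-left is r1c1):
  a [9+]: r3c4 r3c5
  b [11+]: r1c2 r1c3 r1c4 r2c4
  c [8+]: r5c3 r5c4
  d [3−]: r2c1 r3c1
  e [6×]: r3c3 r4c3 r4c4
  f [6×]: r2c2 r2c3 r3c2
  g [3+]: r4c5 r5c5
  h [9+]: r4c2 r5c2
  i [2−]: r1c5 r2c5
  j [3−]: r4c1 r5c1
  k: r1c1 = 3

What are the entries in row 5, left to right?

1 4 5 3 2

Cage k is given, leaving r1c1 = 3.
The only place for 5 in row 2 is r2c1.
Cage d needs two cells with difference 3, so r3c1 = 2.
The only place for 5 in row 4 is r4c2.
Column 2 already has 5, which forces r5c2 = 4.
Cage j needs two cells with difference 3, so r4c1 = 4.
Row 5 now contains 4, leaving r5c1 = 1.
Row 5 already has 1; hence r5c5 = 2.
Cage i's pair has difference 2, so r2c5 = 3.
Column 5 now contains 2, leaving r4c5 = 1.
1 is placed in column 5, which forces r1c5 = 5.
The 3 cells of cage f must have product 6, which forces r3c2 = 3.
Cage e has product 6, which forces r3c3 = 1.
Column 5 now contains 5, so r3c5 = 4.
5 is placed in row 1, which forces r1c3 = 4.
The 3 cells of cage f must have product 6; hence r2c2 = 1.
1 is placed in column 3; hence r2c3 = 2.
Cage b needs sum 11, so r2c4 = 4.
Row 3 now contains 4, so r3c4 = 5.
Column 3 now contains 2; hence r4c3 = 3.
Row 4 already has 3, leaving r4c4 = 2.
Column 3 already has 3, leaving r5c3 = 5.
Column 4 already has 5; hence r5c4 = 3.
1 is placed in column 2, so r1c2 = 2.
Column 4 already has 2, so r1c4 = 1.
Filled in: 3 2 4 1 5 / 5 1 2 4 3 / 2 3 1 5 4 / 4 5 3 2 1 / 1 4 5 3 2.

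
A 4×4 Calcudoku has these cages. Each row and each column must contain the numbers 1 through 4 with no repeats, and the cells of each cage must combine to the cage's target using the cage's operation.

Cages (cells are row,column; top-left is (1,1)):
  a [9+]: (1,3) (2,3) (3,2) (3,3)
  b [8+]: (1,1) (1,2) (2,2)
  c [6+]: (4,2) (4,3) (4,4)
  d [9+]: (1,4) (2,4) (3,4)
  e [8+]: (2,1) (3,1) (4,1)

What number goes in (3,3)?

In row 4, 4 can only go at (4,1), so (4,1) = 4.
In column 1, 2 can only go at (1,1), so (1,1) = 2.
Cage b needs sum 8; hence (1,2) = 4.
Row 1 now contains 4, which forces (1,4) = 3.
Cage b needs sum 8, leaving (2,2) = 2.
Row 2 now contains 2, so (2,4) = 4.
4 is placed in column 4, so (3,4) = 2.
2 is placed in column 4, which forces (4,4) = 1.
Row 1 now contains 3, which forces (1,3) = 1.
Cage a has sum 9, leaving (2,3) = 3.
Cage a needs sum 9; hence (3,2) = 1.
Cage a has sum 9, so (3,3) = 4.
Row 4 now contains 1, so (4,2) = 3.
Cage c needs sum 6, leaving (4,3) = 2.
Row 2 now contains 3; hence (2,1) = 1.
Row 3 already has 1, leaving (3,1) = 3.
The full grid is 2 4 1 3 / 1 2 3 4 / 3 1 4 2 / 4 3 2 1.

4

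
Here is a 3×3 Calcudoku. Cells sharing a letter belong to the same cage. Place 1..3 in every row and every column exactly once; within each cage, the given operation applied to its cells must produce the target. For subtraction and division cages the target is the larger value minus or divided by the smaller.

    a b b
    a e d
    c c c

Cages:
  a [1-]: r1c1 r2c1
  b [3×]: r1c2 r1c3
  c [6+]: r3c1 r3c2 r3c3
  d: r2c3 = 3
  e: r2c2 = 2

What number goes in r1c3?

1

Cage e is given, so r2c2 = 2.
Cage d is a single given cell, leaving r2c3 = 3.
Cage a's pair has difference 1, leaving r1c1 = 2.
Cage b needs two cells with product 3; hence r1c2 = 3.
Column 3 now contains 3; hence r1c3 = 1.
3 is placed in row 2; hence r2c1 = 1.
Column 1 now contains 1, so r3c1 = 3.
Column 2 now contains 3, leaving r3c2 = 1.
1 is placed in column 3, leaving r3c3 = 2.
Completed grid: 2 3 1 / 1 2 3 / 3 1 2.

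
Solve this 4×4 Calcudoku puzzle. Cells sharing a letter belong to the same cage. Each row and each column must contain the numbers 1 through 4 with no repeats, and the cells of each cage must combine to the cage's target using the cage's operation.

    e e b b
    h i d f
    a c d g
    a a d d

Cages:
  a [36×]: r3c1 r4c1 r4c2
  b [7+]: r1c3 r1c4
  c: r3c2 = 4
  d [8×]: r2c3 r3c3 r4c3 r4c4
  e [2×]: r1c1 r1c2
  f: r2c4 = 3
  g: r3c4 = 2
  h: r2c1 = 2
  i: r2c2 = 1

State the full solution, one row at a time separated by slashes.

Cage h is a single given cell, so r2c1 = 2.
I is a freebie, so r2c2 = 1.
Row 2 now contains 1; hence r2c3 = 4.
F is a freebie; hence r2c4 = 3.
Cage a has product 36, so r3c1 = 3.
Cage c is a single given cell, so r3c2 = 4.
Cage g is given, so r3c4 = 2.
Cage a has product 36, which forces r4c1 = 4.
The 3 cells of cage a must have product 36, so r4c2 = 3.
Column 3 now contains 4; hence r4c3 = 2.
Cage d has product 8, leaving r4c4 = 1.
Column 1 now contains 2, which forces r1c1 = 1.
Column 2 now contains 1; hence r1c2 = 2.
Column 3 now contains 4, which forces r1c3 = 3.
Column 4 now contains 3; hence r1c4 = 4.
Row 3 now contains 2; hence r3c3 = 1.

1 2 3 4 / 2 1 4 3 / 3 4 1 2 / 4 3 2 1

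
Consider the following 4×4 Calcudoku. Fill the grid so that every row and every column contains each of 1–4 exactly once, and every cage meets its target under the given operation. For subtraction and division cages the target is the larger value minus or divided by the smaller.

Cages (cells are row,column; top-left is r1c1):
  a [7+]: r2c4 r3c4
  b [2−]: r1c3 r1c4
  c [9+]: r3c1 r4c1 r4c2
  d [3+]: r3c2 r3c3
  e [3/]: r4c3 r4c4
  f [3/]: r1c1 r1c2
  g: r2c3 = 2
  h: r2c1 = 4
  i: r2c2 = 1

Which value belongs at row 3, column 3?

H is a freebie, leaving r2c1 = 4.
Cage i is given, leaving r2c2 = 1.
G is a freebie, leaving r2c3 = 2.
4 is placed in row 2, which forces r2c4 = 3.
1 is placed in column 2, so r3c2 = 2.
Column 3 now contains 2, leaving r3c3 = 1.
Column 4 now contains 3, leaving r3c4 = 4.
Column 3 now contains 1, so r4c3 = 3.
Column 4 now contains 3, leaving r4c4 = 1.
The two cells of cage f must have quotient 3, leaving r1c1 = 1.
1 is placed in column 2, which forces r1c2 = 3.
Column 3 already has 3; hence r1c3 = 4.
1 is placed in column 4, leaving r1c4 = 2.
Row 3 now contains 2, so r3c1 = 3.
Row 4 now contains 1, which forces r4c1 = 2.
Row 4 now contains 3; hence r4c2 = 4.
Completed grid: 1 3 4 2 / 4 1 2 3 / 3 2 1 4 / 2 4 3 1.

1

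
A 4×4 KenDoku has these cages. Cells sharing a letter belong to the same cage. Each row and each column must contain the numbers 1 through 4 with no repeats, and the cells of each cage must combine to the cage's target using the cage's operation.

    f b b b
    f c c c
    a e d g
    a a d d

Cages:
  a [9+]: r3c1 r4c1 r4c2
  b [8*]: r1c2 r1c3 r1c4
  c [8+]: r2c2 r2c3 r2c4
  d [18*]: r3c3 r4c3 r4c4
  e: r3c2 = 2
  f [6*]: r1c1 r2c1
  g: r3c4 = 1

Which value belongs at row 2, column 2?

3

E is a freebie; hence r3c2 = 2.
The 3 cells of cage d must have product 18, leaving r3c3 = 3.
Cage g is a single given cell, leaving r3c4 = 1.
Cage d needs product 18; hence r4c3 = 2.
Cage d needs product 18, leaving r4c4 = 3.
Cage b needs product 8; hence r1c4 = 2.
The 3 cells of cage c must have sum 8, leaving r2c2 = 3.
The 3 cells of cage c must have sum 8, so r2c3 = 1.
3 is placed in column 4, so r2c4 = 4.
Row 3 already has 3; hence r3c1 = 4.
The 3 cells of cage a must have sum 9, leaving r4c1 = 1.
3 is placed in row 4, which forces r4c2 = 4.
2 is placed in row 1, leaving r1c1 = 3.
4 is placed in column 2, so r1c2 = 1.
Column 3 now contains 1, which forces r1c3 = 4.
3 is placed in row 2; hence r2c1 = 2.
The full grid is 3 1 4 2 / 2 3 1 4 / 4 2 3 1 / 1 4 2 3.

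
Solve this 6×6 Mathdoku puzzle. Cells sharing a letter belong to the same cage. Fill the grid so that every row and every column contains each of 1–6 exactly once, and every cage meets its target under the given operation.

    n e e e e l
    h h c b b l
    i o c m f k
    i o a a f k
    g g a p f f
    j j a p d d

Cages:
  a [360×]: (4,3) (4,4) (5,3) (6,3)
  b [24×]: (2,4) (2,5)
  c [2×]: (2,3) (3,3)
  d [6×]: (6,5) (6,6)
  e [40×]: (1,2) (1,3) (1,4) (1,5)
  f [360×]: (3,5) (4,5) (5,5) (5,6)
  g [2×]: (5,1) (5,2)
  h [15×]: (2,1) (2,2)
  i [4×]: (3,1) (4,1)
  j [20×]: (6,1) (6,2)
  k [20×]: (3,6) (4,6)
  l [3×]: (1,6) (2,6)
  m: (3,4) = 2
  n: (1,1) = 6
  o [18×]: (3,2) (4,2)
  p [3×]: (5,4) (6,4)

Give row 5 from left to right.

Cage n is given, leaving (1,1) = 6.
M is a freebie; hence (3,4) = 2.
Cage c's pair has product 2; hence (2,3) = 2.
Row 3 now contains 2, leaving (3,3) = 1.
Row 3 already has 1, so (3,1) = 4.
Row 3 already has 4; hence (3,6) = 5.
The two cells of cage i must have product 4; hence (4,1) = 1.
Column 6 already has 5, leaving (4,6) = 4.
Column 1 already has 1, so (5,1) = 2.
Row 5 already has 2, so (5,2) = 1.
Row 5 now contains 1; hence (5,4) = 3.
Row 5 now contains 3, which forces (5,6) = 6.
Column 1 already has 4; hence (6,1) = 5.
Row 6 now contains 5, which forces (6,2) = 4.
3 is placed in column 4; hence (6,4) = 1.
The 4 cells of cage e must have product 40, so (1,2) = 2.
Cage e needs product 40, so (1,5) = 1.
Row 1 already has 1, so (1,6) = 3.
Column 1 already has 5, leaving (2,1) = 3.
The two cells of cage h must have product 15, which forces (2,2) = 5.
3 is placed in column 6, so (2,6) = 1.
Cage a has product 360, leaving (5,3) = 4.
4 is placed in row 5; hence (5,5) = 5.
3 is placed in column 6, leaving (6,6) = 2.
4 is placed in column 3, so (1,3) = 5.
Cage e has product 40, leaving (1,4) = 4.
Column 4 now contains 4; hence (2,4) = 6.
Row 2 now contains 6, leaving (2,5) = 4.
The 4 cells of cage f must have product 360, leaving (3,5) = 6.
Column 4 already has 6, which forces (4,4) = 5.
5 is placed in column 5, so (4,5) = 2.
Row 6 already has 2, leaving (6,5) = 3.
Row 3 already has 6, so (3,2) = 3.
The two cells of cage o must have product 18; hence (4,2) = 6.
The 4 cells of cage a must have product 360, leaving (4,3) = 3.
Row 6 now contains 3, which forces (6,3) = 6.
Filled in: 6 2 5 4 1 3 / 3 5 2 6 4 1 / 4 3 1 2 6 5 / 1 6 3 5 2 4 / 2 1 4 3 5 6 / 5 4 6 1 3 2.

2 1 4 3 5 6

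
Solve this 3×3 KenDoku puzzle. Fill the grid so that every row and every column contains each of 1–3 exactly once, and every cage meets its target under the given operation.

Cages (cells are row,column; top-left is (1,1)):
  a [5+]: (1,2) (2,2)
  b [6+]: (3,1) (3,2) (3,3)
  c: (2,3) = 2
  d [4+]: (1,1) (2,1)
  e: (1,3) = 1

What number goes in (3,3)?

Cage e is given, leaving (1,3) = 1.
Cage c is given, which forces (2,3) = 2.
2 is placed in column 3; hence (3,3) = 3.
1 is placed in row 1, so (1,1) = 3.
The two cells of cage a must have sum 5, leaving (1,2) = 2.
Cage d needs two cells with sum 4, leaving (2,1) = 1.
2 is placed in row 2, leaving (2,2) = 3.
1 is placed in column 1; hence (3,1) = 2.
Column 2 now contains 2, which forces (3,2) = 1.
Completed grid: 3 2 1 / 1 3 2 / 2 1 3.

3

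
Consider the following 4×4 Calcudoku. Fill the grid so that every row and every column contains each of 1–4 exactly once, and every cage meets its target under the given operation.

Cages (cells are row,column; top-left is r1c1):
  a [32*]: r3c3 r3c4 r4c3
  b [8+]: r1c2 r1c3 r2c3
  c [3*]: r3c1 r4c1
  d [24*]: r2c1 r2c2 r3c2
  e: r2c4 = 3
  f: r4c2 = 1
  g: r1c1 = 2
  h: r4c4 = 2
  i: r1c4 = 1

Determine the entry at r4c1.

Cage g is a single given cell, so r1c1 = 2.
Cage i is given, which forces r1c4 = 1.
Cage e is given, so r2c4 = 3.
Cage a has product 32, leaving r3c3 = 2.
Cage a has product 32, which forces r3c4 = 4.
Cage f is a single given cell, leaving r4c2 = 1.
The 3 cells of cage a must have product 32; hence r4c3 = 4.
Cage h is given, so r4c4 = 2.
Cage b has sum 8, leaving r1c2 = 4.
Column 3 already has 4, which forces r1c3 = 3.
Row 2 now contains 3; hence r2c1 = 4.
Cage d needs product 24, which forces r2c2 = 2.
Column 3 already has 4, leaving r2c3 = 1.
The two cells of cage c must have product 3, leaving r3c1 = 1.
4 is placed in row 3, which forces r3c2 = 3.
Row 4 already has 1, leaving r4c1 = 3.
The full grid is 2 4 3 1 / 4 2 1 3 / 1 3 2 4 / 3 1 4 2.

3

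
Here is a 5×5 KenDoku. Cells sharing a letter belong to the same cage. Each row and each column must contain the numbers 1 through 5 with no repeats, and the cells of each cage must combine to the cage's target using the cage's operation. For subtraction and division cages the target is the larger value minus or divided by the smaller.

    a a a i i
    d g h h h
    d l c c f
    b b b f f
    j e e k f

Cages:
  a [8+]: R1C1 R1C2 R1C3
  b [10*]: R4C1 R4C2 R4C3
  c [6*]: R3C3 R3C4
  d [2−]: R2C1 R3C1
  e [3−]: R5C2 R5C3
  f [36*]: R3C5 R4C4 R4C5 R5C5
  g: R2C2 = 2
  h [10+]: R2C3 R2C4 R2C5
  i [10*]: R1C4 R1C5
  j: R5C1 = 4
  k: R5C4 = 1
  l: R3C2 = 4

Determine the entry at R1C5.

Cage g is a single given cell; hence R2C2 = 2.
Cage l is given, leaving R3C2 = 4.
The 4 cells of cage f must have product 36, leaving R4C4 = 3.
Cage j is given, leaving R5C1 = 4.
Cage k is given, so R5C4 = 1.
Row 5 now contains 1, which forces R5C5 = 3.
Cage c's pair has product 6; hence R3C3 = 3.
3 is placed in column 4, leaving R3C4 = 2.
Column 5 now contains 3, which forces R3C5 = 1.
Cage f has product 36, leaving R4C5 = 4.
Row 5 now contains 1, so R5C2 = 5.
Cage e needs two cells with difference 3, so R5C3 = 2.
Column 4 now contains 2, so R1C4 = 5.
The two cells of cage i must have product 10, so R1C5 = 2.
Cage d needs two cells with difference 2, so R2C1 = 3.
Cage h has sum 10, which forces R2C3 = 1.
The 3 cells of cage h must have sum 10, which forces R2C4 = 4.
Column 5 already has 4, which forces R2C5 = 5.
1 is placed in row 3; hence R3C1 = 5.
Cage b needs product 10, so R4C1 = 2.
Column 2 already has 5, leaving R4C2 = 1.
The 3 cells of cage b must have product 10; hence R4C3 = 5.
Column 1 already has 3, which forces R1C1 = 1.
Column 2 now contains 1, leaving R1C2 = 3.
5 is placed in row 1, so R1C3 = 4.
The full grid is 1 3 4 5 2 / 3 2 1 4 5 / 5 4 3 2 1 / 2 1 5 3 4 / 4 5 2 1 3.

2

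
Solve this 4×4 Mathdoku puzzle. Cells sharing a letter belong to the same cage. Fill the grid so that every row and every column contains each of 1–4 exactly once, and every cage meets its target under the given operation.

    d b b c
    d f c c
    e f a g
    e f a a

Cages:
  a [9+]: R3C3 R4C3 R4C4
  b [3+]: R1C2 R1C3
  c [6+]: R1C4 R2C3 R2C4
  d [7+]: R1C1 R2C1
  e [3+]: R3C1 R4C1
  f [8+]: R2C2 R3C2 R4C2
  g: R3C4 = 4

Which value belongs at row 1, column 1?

G is a freebie; hence R3C4 = 4.
Cage a needs sum 9, which forces R4C3 = 4.
Cage f needs sum 8, which forces R2C2 = 4.
Cage d's pair has sum 7, which forces R1C1 = 4.
Row 2 now contains 4; hence R2C1 = 3.
The 3 cells of cage c must have sum 6; hence R1C4 = 3.
Column 4 now contains 3; hence R4C4 = 2.
Cage c has sum 6; hence R2C3 = 2.
2 is placed in column 4, leaving R2C4 = 1.
Cage e needs two cells with sum 3; hence R3C1 = 2.
The 3 cells of cage a must have sum 9, leaving R3C3 = 3.
Row 4 already has 2, which forces R4C1 = 1.
1 is placed in row 4, which forces R4C2 = 3.
Cage b needs two cells with sum 3; hence R1C2 = 2.
2 is placed in column 3, which forces R1C3 = 1.
Row 3 already has 3, leaving R3C2 = 1.
The full grid is 4 2 1 3 / 3 4 2 1 / 2 1 3 4 / 1 3 4 2.

4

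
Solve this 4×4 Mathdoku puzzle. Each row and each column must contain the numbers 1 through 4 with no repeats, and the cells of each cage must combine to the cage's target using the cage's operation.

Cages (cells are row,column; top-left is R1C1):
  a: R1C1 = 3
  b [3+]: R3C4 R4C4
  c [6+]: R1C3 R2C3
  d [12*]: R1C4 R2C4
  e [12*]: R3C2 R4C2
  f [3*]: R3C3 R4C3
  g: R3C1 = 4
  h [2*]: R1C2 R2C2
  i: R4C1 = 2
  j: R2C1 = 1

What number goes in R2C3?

Cage a is a single given cell, leaving R1C1 = 3.
Row 1 already has 3; hence R1C4 = 4.
J is a freebie, which forces R2C1 = 1.
1 is placed in row 2, so R2C2 = 2.
Row 2 now contains 2; hence R2C3 = 4.
Column 4 already has 4, leaving R2C4 = 3.
Cage g is given; hence R3C1 = 4.
Row 3 now contains 4; hence R3C2 = 3.
Row 3 now contains 3, so R3C3 = 1.
1 is placed in row 3, which forces R3C4 = 2.
Cage i is a single given cell, leaving R4C1 = 2.
Column 2 already has 3, which forces R4C2 = 4.
1 is placed in column 3, which forces R4C3 = 3.
Column 4 already has 2, leaving R4C4 = 1.
Column 2 now contains 2, which forces R1C2 = 1.
Row 1 already has 4, leaving R1C3 = 2.
Filled in: 3 1 2 4 / 1 2 4 3 / 4 3 1 2 / 2 4 3 1.

4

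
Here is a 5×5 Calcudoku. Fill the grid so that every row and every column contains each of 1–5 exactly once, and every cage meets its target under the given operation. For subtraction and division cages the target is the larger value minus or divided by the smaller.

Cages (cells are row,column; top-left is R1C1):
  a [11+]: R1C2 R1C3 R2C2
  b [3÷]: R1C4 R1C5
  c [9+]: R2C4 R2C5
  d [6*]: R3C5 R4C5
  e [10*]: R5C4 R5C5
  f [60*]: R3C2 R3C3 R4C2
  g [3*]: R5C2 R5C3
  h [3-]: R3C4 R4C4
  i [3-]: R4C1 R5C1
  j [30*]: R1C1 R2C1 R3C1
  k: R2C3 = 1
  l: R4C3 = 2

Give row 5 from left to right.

4 1 3 2 5

Cage k is given, leaving R2C3 = 1.
Cage l is given, which forces R4C3 = 2.
Row 4 now contains 2, leaving R4C5 = 3.
1 is placed in column 3, which forces R5C3 = 3.
Cage b's pair has quotient 3, which forces R1C4 = 3.
Column 5 now contains 3, so R1C5 = 1.
The 3 cells of cage f must have product 60, which forces R3C2 = 3.
Column 5 now contains 3, which forces R3C5 = 2.
Row 5 now contains 3, so R5C2 = 1.
Column 5 now contains 2, so R5C5 = 5.
The 3 cells of cage j must have product 30, which forces R1C1 = 2.
Cage j has product 30; hence R2C1 = 3.
The two cells of cage c must have sum 9, which forces R2C4 = 5.
5 is placed in column 5; hence R2C5 = 4.
Row 3 now contains 2, leaving R3C1 = 5.
Row 3 now contains 5, leaving R3C3 = 4.
4 is placed in row 3, so R3C4 = 1.
5 is placed in column 1, so R4C1 = 1.
Column 4 now contains 1, which forces R4C4 = 4.
Column 1 now contains 2, leaving R5C1 = 4.
5 is placed in row 5; hence R5C4 = 2.
Cage a has sum 11; hence R1C2 = 4.
Column 3 already has 4; hence R1C3 = 5.
Row 2 already has 4, so R2C2 = 2.
Row 4 now contains 4, so R4C2 = 5.
Filled in: 2 4 5 3 1 / 3 2 1 5 4 / 5 3 4 1 2 / 1 5 2 4 3 / 4 1 3 2 5.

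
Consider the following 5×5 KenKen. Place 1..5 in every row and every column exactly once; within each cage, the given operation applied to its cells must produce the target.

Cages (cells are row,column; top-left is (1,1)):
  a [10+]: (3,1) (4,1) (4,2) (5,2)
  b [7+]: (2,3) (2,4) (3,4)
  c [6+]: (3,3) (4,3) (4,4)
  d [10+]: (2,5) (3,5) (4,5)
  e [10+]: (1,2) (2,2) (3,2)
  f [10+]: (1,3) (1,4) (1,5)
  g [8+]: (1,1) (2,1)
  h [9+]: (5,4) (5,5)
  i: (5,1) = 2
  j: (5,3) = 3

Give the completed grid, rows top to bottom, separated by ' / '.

I is a freebie, which forces (5,1) = 2.
Cage j is a single given cell, so (5,3) = 3.
Row 5 needs a 1, and only (5,2) is open for it.
Column 2 needs a 4, and only (4,2) is open for it.
The 4 cells of cage a must have sum 10, so (3,1) = 4.
Cage a needs sum 10; hence (4,1) = 1.
1 is placed in row 4, so (4,3) = 2.
Cage c has sum 6, which forces (4,4) = 3.
Row 4 now contains 3, leaving (4,5) = 5.
5 is placed in column 5; hence (5,5) = 4.
Column 3 already has 2; hence (3,3) = 1.
Row 3 already has 1, so (3,4) = 2.
Row 3 now contains 2, so (3,5) = 3.
4 is placed in row 5, so (5,4) = 5.
Cage f needs sum 10, so (1,3) = 5.
5 is placed in column 4, leaving (1,4) = 4.
Column 5 now contains 3, leaving (1,5) = 1.
Column 3 already has 1, which forces (2,3) = 4.
Cage b needs sum 7, which forces (2,4) = 1.
Column 5 now contains 3; hence (2,5) = 2.
3 is placed in row 3; hence (3,2) = 5.
5 is placed in row 1, so (1,1) = 3.
Cage e has sum 10, so (1,2) = 2.
The two cells of cage g must have sum 8, so (2,1) = 5.
Row 2 already has 2, which forces (2,2) = 3.

3 2 5 4 1 / 5 3 4 1 2 / 4 5 1 2 3 / 1 4 2 3 5 / 2 1 3 5 4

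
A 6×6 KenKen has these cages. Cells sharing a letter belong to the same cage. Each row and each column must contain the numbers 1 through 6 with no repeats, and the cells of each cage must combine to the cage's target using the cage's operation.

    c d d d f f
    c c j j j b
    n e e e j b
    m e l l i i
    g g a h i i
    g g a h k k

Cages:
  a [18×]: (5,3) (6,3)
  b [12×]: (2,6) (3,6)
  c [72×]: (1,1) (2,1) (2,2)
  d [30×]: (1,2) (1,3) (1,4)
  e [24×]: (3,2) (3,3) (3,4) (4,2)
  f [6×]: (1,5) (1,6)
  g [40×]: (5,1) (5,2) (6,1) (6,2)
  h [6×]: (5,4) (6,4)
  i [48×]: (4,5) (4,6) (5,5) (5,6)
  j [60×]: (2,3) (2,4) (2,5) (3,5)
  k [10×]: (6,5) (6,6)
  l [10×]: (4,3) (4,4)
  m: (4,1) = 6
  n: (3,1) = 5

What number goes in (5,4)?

1

N is a freebie, which forces (3,1) = 5.
Cage m is given; hence (4,1) = 6.
The 3 cells of cage c must have product 72, which forces (2,2) = 6.
The only place for 4 in row 1 is (1,1).
Column 1 now contains 4, so (2,1) = 3.
In row 5, 5 can only go at (5,2), so (5,2) = 5.
Column 2 now contains 5, so (6,2) = 4.
Column 6 needs a 5, and only (6,6) is open for it.
Row 6 already has 5, so (6,5) = 2.
The 4 cells of cage g must have product 40, so (5,1) = 2.
2 is placed in row 6, leaving (6,1) = 1.
Cage h needs two cells with product 6, so (5,4) = 1.
Cage h needs two cells with product 6; hence (6,4) = 6.
The two cells of cage a must have product 18, so (5,3) = 6.
Row 6 now contains 6, which forces (6,3) = 3.
Row 4 needs a 3, and only (4,2) is open for it.
Column 2 now contains 3, leaving (1,2) = 2.
Cage d needs product 30; hence (1,3) = 5.
Cage d needs product 30, so (1,4) = 3.
2 is placed in column 2, leaving (3,2) = 1.
Column 3 already has 5, leaving (4,3) = 2.
2 is placed in row 4, which forces (4,4) = 5.
Cage j needs product 60; hence (2,3) = 1.
The 4 cells of cage j must have product 60, which forces (2,5) = 5.
Column 3 now contains 2; hence (3,3) = 4.
Cage e needs product 24, leaving (3,4) = 2.
Column 4 already has 2; hence (2,4) = 4.
Row 2 now contains 4, so (2,6) = 2.
The 4 cells of cage j must have product 60, leaving (3,5) = 3.
3 is placed in row 3, leaving (3,6) = 6.
3 is placed in column 5, so (5,5) = 4.
4 is placed in row 5; hence (5,6) = 3.
Cage f's pair has product 6, so (1,5) = 6.
Column 6 already has 6, leaving (1,6) = 1.
4 is placed in column 5, which forces (4,5) = 1.
Cage i needs product 48, so (4,6) = 4.
Completed grid: 4 2 5 3 6 1 / 3 6 1 4 5 2 / 5 1 4 2 3 6 / 6 3 2 5 1 4 / 2 5 6 1 4 3 / 1 4 3 6 2 5.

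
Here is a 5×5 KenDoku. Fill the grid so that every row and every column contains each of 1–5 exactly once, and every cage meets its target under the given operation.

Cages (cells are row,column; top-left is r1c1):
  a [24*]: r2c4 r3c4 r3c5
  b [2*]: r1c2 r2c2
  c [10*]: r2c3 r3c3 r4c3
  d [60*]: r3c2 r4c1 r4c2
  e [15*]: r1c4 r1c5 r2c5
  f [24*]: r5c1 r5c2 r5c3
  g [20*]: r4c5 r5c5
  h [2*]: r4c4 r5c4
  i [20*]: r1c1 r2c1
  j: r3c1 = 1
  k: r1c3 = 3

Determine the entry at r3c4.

3

Cage k is a single given cell, which forces r1c3 = 3.
Cage j is a single given cell, which forces r3c1 = 1.
The 3 cells of cage e must have product 15; hence r2c5 = 3.
The 3 cells of cage a must have product 24, which forces r3c4 = 3.
Row 1 needs a 2, and only r1c2 is open for it.
2 is placed in column 2; hence r2c2 = 1.
Cage c has product 10; hence r4c3 = 1.
Row 4 already has 1, so r4c4 = 2.
2 is placed in column 4; hence r5c4 = 1.
Column 4 now contains 1, which forces r1c4 = 5.
Cage e needs product 15; hence r1c5 = 1.
2 is placed in column 4, leaving r2c4 = 4.
Cage a needs product 24, which forces r3c5 = 2.
Row 1 already has 5, leaving r1c1 = 4.
4 is placed in row 2; hence r2c1 = 5.
Cage c needs product 10; hence r2c3 = 2.
2 is placed in row 3; hence r3c3 = 5.
5 is placed in column 1; hence r4c1 = 3.
3 is placed in column 1, so r5c1 = 2.
2 is placed in column 3; hence r5c3 = 4.
4 is placed in row 5; hence r5c5 = 5.
5 is placed in row 3, so r3c2 = 4.
Cage d needs product 60; hence r4c2 = 5.
Column 5 already has 5, leaving r4c5 = 4.
4 is placed in row 5, so r5c2 = 3.
Filled in: 4 2 3 5 1 / 5 1 2 4 3 / 1 4 5 3 2 / 3 5 1 2 4 / 2 3 4 1 5.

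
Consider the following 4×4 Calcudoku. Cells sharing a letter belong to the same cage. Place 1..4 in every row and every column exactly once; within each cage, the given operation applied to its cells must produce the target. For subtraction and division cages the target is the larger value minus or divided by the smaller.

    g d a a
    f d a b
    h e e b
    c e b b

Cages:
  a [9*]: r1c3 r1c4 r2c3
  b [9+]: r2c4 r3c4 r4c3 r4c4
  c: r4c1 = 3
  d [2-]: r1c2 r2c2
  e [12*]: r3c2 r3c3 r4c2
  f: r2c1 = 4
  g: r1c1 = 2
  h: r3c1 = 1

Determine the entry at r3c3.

Cage g is given, leaving r1c1 = 2.
Cage a needs product 9, which forces r1c3 = 1.
The 3 cells of cage a must have product 9, which forces r1c4 = 3.
F is a freebie, which forces r2c1 = 4.
Cage a needs product 9, so r2c3 = 3.
H is a freebie; hence r3c1 = 1.
Cage c is given, leaving r4c1 = 3.
3 is placed in column 3, which forces r4c3 = 2.
3 is placed in row 1, which forces r1c2 = 4.
The two cells of cage d must have difference 2, so r2c2 = 2.
2 is placed in row 2, leaving r2c4 = 1.
Cage e needs product 12, which forces r3c2 = 3.
Column 3 already has 2; hence r3c3 = 4.
4 is placed in row 3, which forces r3c4 = 2.
Cage e needs product 12, so r4c2 = 1.
1 is placed in column 4; hence r4c4 = 4.
Filled in: 2 4 1 3 / 4 2 3 1 / 1 3 4 2 / 3 1 2 4.

4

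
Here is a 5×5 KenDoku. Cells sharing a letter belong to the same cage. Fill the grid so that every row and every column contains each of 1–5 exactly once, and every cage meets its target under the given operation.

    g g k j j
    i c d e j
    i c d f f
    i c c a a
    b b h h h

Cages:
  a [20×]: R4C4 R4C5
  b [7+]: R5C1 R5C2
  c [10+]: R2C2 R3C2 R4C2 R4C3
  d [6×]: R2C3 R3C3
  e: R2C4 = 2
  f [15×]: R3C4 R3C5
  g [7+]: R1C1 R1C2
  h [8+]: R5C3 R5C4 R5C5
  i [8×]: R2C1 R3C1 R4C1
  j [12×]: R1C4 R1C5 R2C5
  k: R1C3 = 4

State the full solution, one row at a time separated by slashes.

5 2 4 3 1 / 1 5 3 2 4 / 4 1 2 5 3 / 2 3 1 4 5 / 3 4 5 1 2

Cage k is given, which forces R1C3 = 4.
Cage e is given, leaving R2C4 = 2.
Row 2 now contains 2, leaving R2C3 = 3.
The 3 cells of cage j must have product 12, so R2C5 = 4.
Cage d's pair has product 6; hence R3C3 = 2.
Column 3 already has 2, leaving R4C3 = 1.
Column 5 already has 4; hence R4C5 = 5.
1 is placed in column 3, so R5C3 = 5.
Row 2 now contains 4, leaving R2C1 = 1.
Row 2 already has 1, leaving R2C2 = 5.
Cage i has product 8, which forces R3C1 = 4.
Column 2 now contains 5; hence R3C2 = 1.
The two cells of cage f must have product 15; hence R3C4 = 5.
5 is placed in column 5; hence R3C5 = 3.
Cage i needs product 8, leaving R4C1 = 2.
Cage c has sum 10, leaving R4C2 = 3.
Row 4 now contains 5; hence R4C4 = 4.
Column 1 now contains 4, so R5C1 = 3.
Column 2 now contains 3, leaving R5C2 = 4.
The 3 cells of cage h must have sum 8, so R5C4 = 1.
Cage h has sum 8, leaving R5C5 = 2.
2 is placed in column 1, leaving R1C1 = 5.
Column 2 now contains 5; hence R1C2 = 2.
1 is placed in column 4, which forces R1C4 = 3.
Column 5 already has 3, which forces R1C5 = 1.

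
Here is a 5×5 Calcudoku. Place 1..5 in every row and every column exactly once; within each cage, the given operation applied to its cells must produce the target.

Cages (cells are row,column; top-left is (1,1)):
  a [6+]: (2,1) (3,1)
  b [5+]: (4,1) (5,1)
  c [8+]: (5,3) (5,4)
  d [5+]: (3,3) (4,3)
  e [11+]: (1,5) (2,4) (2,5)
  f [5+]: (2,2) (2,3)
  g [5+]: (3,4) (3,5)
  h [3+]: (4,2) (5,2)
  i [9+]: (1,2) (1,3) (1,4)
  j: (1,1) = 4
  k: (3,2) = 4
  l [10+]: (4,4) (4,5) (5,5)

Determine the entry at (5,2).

1

J is a freebie, which forces (1,1) = 4.
Cage k is given, so (3,2) = 4.
In row 1, 2 can only go at (1,5), so (1,5) = 2.
Cage g's pair has sum 5, leaving (3,4) = 2.
Column 5 already has 2; hence (3,5) = 3.
3 is placed in row 3, so (3,3) = 1.
Cage d's pair has sum 5, which forces (4,3) = 4.
Cage a's pair has sum 6, so (2,1) = 1.
Row 3 now contains 1, which forces (3,1) = 5.
Cage l has sum 10, so (5,5) = 4.
Cage e has sum 11, leaving (2,4) = 4.
Column 5 now contains 4; hence (2,5) = 5.
5 is placed in column 5; hence (4,5) = 1.
1 is placed in row 4, which forces (4,2) = 2.
1 is placed in row 4, which forces (4,4) = 5.
Cage h's pair has sum 3, leaving (5,2) = 1.
Column 4 now contains 5, which forces (5,4) = 3.
Column 4 now contains 3, leaving (1,4) = 1.
Column 2 already has 2, so (2,2) = 3.
Cage f's pair has sum 5, leaving (2,3) = 2.
Row 4 now contains 2, so (4,1) = 3.
3 is placed in row 5; hence (5,1) = 2.
3 is placed in row 5; hence (5,3) = 5.
3 is placed in column 2, leaving (1,2) = 5.
Column 3 now contains 5, leaving (1,3) = 3.
Completed grid: 4 5 3 1 2 / 1 3 2 4 5 / 5 4 1 2 3 / 3 2 4 5 1 / 2 1 5 3 4.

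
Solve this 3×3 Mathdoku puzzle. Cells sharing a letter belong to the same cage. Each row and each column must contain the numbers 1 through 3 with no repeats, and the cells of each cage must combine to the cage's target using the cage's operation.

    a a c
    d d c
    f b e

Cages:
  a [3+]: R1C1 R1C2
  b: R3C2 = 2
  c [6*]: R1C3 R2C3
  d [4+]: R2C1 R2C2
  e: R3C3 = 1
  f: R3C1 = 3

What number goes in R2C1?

1

Cage f is given, which forces R3C1 = 3.
Cage b is given; hence R3C2 = 2.
Cage e is a single given cell; hence R3C3 = 1.
Cage a's pair has sum 3, leaving R1C1 = 2.
Column 2 now contains 2, leaving R1C2 = 1.
2 is placed in row 1, which forces R1C3 = 3.
Column 1 already has 3, so R2C1 = 1.
The two cells of cage d must have sum 4, leaving R2C2 = 3.
3 is placed in column 3, which forces R2C3 = 2.
Filled in: 2 1 3 / 1 3 2 / 3 2 1.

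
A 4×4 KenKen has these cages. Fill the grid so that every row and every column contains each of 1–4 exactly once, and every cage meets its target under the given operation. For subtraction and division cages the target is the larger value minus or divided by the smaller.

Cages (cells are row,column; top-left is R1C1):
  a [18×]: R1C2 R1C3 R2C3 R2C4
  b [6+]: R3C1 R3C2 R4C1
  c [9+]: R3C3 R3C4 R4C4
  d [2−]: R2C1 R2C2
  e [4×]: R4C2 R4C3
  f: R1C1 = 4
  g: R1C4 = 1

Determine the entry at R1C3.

2

Cage f is given, which forces R1C1 = 4.
Cage g is given, leaving R1C4 = 1.
Cage a needs product 18, which forces R2C3 = 1.
Cage a has product 18; hence R2C4 = 3.
1 is placed in column 3, so R4C3 = 4.
Row 4 now contains 4; hence R4C4 = 2.
3 is placed in row 2; hence R2C1 = 2.
3 is placed in row 2, which forces R2C2 = 4.
Cage c needs sum 9, leaving R3C3 = 3.
Column 4 now contains 2, so R3C4 = 4.
Row 4 now contains 4, so R4C2 = 1.
Cage a has product 18, leaving R1C2 = 3.
Column 3 now contains 3, leaving R1C3 = 2.
Row 3 already has 3; hence R3C1 = 1.
Column 2 already has 1, so R3C2 = 2.
1 is placed in row 4, so R4C1 = 3.
Filled in: 4 3 2 1 / 2 4 1 3 / 1 2 3 4 / 3 1 4 2.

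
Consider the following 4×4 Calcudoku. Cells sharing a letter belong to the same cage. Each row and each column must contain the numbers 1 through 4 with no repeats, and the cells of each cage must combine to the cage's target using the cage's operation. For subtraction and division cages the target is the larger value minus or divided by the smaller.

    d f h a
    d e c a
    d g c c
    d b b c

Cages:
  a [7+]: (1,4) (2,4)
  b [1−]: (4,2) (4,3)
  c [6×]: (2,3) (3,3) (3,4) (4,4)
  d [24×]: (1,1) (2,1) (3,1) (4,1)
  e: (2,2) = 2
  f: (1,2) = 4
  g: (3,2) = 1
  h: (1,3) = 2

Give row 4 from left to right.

2 3 4 1

Cage f is a single given cell, so (1,2) = 4.
H is a freebie, so (1,3) = 2.
Row 1 now contains 4, leaving (1,4) = 3.
E is a freebie, leaving (2,2) = 2.
Column 4 now contains 3; hence (2,4) = 4.
G is a freebie, which forces (3,2) = 1.
Row 3 now contains 1, leaving (3,3) = 3.
Row 3 now contains 1; hence (3,4) = 2.
Column 2 already has 1, so (4,2) = 3.
2 is placed in column 4, so (4,4) = 1.
Row 1 now contains 3, so (1,1) = 1.
The 4 cells of cage d must have product 24, which forces (2,1) = 3.
Column 3 now contains 3; hence (2,3) = 1.
Row 3 now contains 2, which forces (3,1) = 4.
Cage d needs product 24; hence (4,1) = 2.
1 is placed in row 4; hence (4,3) = 4.
The full grid is 1 4 2 3 / 3 2 1 4 / 4 1 3 2 / 2 3 4 1.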